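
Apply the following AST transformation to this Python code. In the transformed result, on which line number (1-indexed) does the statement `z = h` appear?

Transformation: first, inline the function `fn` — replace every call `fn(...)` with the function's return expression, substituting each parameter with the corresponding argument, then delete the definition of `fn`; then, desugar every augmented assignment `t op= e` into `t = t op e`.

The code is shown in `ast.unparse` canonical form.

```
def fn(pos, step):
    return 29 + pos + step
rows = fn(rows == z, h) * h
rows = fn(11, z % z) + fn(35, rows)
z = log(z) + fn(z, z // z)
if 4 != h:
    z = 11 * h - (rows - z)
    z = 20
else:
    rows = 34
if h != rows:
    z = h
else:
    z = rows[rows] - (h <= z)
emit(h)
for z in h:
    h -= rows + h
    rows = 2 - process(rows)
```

Transformed code:
rows = (29 + (rows == z) + h) * h
rows = 29 + 11 + z % z + (29 + 35 + rows)
z = log(z) + (29 + z + z // z)
if 4 != h:
    z = 11 * h - (rows - z)
    z = 20
else:
    rows = 34
if h != rows:
    z = h
else:
    z = rows[rows] - (h <= z)
emit(h)
for z in h:
    h = h - (rows + h)
    rows = 2 - process(rows)

10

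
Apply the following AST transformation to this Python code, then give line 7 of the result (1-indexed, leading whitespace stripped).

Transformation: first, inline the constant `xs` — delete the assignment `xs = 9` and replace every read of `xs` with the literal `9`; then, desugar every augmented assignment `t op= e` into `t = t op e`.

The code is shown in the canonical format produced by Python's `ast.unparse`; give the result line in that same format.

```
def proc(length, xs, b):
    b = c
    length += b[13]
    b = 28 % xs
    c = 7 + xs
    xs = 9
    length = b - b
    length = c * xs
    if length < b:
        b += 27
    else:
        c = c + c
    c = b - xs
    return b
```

Transformed code:
def proc(length, xs, b):
    b = c
    length = length + b[13]
    b = 28 % 9
    c = 7 + 9
    length = b - b
    length = c * 9
    if length < b:
        b = b + 27
    else:
        c = c + c
    c = b - 9
    return b

length = c * 9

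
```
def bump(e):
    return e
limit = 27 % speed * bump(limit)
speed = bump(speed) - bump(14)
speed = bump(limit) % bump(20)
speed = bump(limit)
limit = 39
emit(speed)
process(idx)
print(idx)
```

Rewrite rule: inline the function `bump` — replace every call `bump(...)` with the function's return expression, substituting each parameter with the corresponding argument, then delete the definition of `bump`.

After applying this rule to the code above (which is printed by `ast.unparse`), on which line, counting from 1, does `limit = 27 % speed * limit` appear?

Transformed code:
limit = 27 % speed * limit
speed = speed - 14
speed = limit % 20
speed = limit
limit = 39
emit(speed)
process(idx)
print(idx)

1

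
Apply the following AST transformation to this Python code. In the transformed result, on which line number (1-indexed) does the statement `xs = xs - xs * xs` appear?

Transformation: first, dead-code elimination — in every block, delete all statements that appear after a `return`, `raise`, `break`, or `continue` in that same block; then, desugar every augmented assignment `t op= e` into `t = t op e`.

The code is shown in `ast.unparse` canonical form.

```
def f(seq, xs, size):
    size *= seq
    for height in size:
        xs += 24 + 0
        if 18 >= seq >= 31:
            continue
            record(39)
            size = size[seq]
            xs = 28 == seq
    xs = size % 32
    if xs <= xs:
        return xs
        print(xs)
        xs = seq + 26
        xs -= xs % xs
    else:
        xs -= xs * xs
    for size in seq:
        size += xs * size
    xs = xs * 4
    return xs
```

11

Transformed code:
def f(seq, xs, size):
    size = size * seq
    for height in size:
        xs = xs + (24 + 0)
        if 18 >= seq >= 31:
            continue
    xs = size % 32
    if xs <= xs:
        return xs
    else:
        xs = xs - xs * xs
    for size in seq:
        size = size + xs * size
    xs = xs * 4
    return xs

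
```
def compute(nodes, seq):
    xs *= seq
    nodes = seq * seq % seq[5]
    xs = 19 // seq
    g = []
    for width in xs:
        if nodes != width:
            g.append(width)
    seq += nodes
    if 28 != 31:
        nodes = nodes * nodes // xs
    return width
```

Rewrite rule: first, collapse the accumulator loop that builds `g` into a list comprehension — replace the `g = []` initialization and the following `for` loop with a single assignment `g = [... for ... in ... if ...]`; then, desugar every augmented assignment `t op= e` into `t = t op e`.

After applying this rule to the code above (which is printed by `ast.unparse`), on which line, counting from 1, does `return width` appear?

Transformed code:
def compute(nodes, seq):
    xs = xs * seq
    nodes = seq * seq % seq[5]
    xs = 19 // seq
    g = [width for width in xs if nodes != width]
    seq = seq + nodes
    if 28 != 31:
        nodes = nodes * nodes // xs
    return width

9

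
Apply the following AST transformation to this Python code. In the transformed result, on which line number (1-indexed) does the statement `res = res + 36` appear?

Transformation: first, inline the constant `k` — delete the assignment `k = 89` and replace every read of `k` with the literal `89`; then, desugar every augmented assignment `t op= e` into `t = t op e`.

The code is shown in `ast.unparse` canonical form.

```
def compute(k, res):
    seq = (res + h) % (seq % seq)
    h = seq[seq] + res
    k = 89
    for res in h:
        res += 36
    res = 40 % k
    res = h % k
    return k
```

5

Transformed code:
def compute(k, res):
    seq = (res + h) % (seq % seq)
    h = seq[seq] + res
    for res in h:
        res = res + 36
    res = 40 % 89
    res = h % 89
    return 89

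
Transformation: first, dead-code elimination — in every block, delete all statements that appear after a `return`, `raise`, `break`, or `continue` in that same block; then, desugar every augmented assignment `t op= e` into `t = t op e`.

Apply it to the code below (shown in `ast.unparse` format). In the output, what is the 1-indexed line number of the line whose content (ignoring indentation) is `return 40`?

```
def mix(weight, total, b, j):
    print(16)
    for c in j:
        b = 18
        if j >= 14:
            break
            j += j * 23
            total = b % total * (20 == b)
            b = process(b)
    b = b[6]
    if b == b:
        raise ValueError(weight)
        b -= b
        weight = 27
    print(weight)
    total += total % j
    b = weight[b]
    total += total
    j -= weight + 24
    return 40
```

15

Transformed code:
def mix(weight, total, b, j):
    print(16)
    for c in j:
        b = 18
        if j >= 14:
            break
    b = b[6]
    if b == b:
        raise ValueError(weight)
    print(weight)
    total = total + total % j
    b = weight[b]
    total = total + total
    j = j - (weight + 24)
    return 40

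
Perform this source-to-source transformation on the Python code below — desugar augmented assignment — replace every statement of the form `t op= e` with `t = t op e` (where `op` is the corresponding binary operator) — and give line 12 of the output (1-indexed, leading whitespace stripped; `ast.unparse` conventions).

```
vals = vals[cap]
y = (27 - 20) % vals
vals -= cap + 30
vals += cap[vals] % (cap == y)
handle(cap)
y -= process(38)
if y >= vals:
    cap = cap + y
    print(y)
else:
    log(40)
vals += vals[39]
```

Transformed code:
vals = vals[cap]
y = (27 - 20) % vals
vals = vals - (cap + 30)
vals = vals + cap[vals] % (cap == y)
handle(cap)
y = y - process(38)
if y >= vals:
    cap = cap + y
    print(y)
else:
    log(40)
vals = vals + vals[39]

vals = vals + vals[39]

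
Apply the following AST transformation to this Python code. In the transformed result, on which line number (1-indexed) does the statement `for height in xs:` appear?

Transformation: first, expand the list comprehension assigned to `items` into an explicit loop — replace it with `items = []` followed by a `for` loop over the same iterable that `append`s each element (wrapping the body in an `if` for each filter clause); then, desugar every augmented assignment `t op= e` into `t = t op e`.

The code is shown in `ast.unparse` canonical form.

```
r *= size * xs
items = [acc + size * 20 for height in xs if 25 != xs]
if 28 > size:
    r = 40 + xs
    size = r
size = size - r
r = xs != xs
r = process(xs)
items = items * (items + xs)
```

Transformed code:
r = r * (size * xs)
items = []
for height in xs:
    if 25 != xs:
        items.append(acc + size * 20)
if 28 > size:
    r = 40 + xs
    size = r
size = size - r
r = xs != xs
r = process(xs)
items = items * (items + xs)

3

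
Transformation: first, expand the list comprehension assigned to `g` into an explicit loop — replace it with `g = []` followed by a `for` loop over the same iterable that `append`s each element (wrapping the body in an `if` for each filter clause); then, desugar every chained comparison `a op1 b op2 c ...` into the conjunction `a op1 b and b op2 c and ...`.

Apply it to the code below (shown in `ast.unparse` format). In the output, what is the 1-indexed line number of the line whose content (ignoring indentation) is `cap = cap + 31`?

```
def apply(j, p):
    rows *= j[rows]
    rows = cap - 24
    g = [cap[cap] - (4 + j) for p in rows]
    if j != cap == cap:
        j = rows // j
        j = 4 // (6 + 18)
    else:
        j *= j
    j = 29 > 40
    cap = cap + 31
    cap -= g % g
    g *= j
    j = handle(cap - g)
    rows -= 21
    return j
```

Transformed code:
def apply(j, p):
    rows *= j[rows]
    rows = cap - 24
    g = []
    for p in rows:
        g.append(cap[cap] - (4 + j))
    if j != cap and cap == cap:
        j = rows // j
        j = 4 // (6 + 18)
    else:
        j *= j
    j = 29 > 40
    cap = cap + 31
    cap -= g % g
    g *= j
    j = handle(cap - g)
    rows -= 21
    return j

13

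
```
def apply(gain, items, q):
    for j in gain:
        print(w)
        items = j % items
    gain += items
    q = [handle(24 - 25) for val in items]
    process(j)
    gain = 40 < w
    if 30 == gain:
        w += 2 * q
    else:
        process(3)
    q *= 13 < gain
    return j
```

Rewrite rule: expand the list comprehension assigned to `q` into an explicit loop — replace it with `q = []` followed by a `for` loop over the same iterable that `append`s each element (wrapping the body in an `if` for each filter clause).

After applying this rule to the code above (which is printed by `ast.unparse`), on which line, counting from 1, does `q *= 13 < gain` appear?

15

Transformed code:
def apply(gain, items, q):
    for j in gain:
        print(w)
        items = j % items
    gain += items
    q = []
    for val in items:
        q.append(handle(24 - 25))
    process(j)
    gain = 40 < w
    if 30 == gain:
        w += 2 * q
    else:
        process(3)
    q *= 13 < gain
    return j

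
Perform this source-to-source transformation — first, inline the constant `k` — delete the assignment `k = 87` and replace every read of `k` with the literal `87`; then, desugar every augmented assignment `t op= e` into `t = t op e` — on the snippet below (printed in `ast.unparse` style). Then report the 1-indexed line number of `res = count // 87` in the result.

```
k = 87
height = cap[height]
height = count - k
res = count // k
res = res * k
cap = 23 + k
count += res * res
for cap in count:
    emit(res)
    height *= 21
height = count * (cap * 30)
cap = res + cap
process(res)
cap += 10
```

3

Transformed code:
height = cap[height]
height = count - 87
res = count // 87
res = res * 87
cap = 23 + 87
count = count + res * res
for cap in count:
    emit(res)
    height = height * 21
height = count * (cap * 30)
cap = res + cap
process(res)
cap = cap + 10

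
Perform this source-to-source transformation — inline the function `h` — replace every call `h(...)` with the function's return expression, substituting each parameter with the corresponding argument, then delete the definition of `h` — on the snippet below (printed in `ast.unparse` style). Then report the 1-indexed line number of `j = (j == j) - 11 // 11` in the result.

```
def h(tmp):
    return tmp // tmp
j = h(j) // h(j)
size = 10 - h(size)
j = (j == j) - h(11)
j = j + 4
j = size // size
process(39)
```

3

Transformed code:
j = j // j // (j // j)
size = 10 - size // size
j = (j == j) - 11 // 11
j = j + 4
j = size // size
process(39)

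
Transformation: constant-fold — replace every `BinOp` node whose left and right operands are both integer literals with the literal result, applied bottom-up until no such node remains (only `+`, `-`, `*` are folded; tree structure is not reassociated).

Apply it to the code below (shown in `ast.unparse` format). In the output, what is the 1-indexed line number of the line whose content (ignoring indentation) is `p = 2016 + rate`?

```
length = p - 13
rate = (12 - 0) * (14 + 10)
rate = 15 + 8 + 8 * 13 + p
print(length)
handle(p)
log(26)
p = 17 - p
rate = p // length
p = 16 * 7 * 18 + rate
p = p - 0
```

9

Transformed code:
length = p - 13
rate = 288
rate = 127 + p
print(length)
handle(p)
log(26)
p = 17 - p
rate = p // length
p = 2016 + rate
p = p - 0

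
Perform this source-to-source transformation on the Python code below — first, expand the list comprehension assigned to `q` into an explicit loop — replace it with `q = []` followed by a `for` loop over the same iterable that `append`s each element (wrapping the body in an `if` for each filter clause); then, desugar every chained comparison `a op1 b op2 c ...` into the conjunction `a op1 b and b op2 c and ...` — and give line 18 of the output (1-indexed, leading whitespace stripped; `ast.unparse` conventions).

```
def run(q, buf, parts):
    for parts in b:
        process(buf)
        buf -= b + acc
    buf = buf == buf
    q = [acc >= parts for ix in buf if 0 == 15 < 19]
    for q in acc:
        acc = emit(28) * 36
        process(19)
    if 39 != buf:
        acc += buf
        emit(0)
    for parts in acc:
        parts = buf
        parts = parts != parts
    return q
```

Transformed code:
def run(q, buf, parts):
    for parts in b:
        process(buf)
        buf -= b + acc
    buf = buf == buf
    q = []
    for ix in buf:
        if 0 == 15 and 15 < 19:
            q.append(acc >= parts)
    for q in acc:
        acc = emit(28) * 36
        process(19)
    if 39 != buf:
        acc += buf
        emit(0)
    for parts in acc:
        parts = buf
        parts = parts != parts
    return q

parts = parts != parts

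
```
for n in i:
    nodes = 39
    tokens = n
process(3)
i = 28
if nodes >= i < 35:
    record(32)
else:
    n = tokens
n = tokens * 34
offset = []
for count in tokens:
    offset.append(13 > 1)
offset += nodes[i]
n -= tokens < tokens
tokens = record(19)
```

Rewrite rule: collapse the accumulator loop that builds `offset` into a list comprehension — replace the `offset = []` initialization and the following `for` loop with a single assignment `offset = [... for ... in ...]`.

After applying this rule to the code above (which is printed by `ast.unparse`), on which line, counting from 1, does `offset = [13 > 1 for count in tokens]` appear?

Transformed code:
for n in i:
    nodes = 39
    tokens = n
process(3)
i = 28
if nodes >= i < 35:
    record(32)
else:
    n = tokens
n = tokens * 34
offset = [13 > 1 for count in tokens]
offset += nodes[i]
n -= tokens < tokens
tokens = record(19)

11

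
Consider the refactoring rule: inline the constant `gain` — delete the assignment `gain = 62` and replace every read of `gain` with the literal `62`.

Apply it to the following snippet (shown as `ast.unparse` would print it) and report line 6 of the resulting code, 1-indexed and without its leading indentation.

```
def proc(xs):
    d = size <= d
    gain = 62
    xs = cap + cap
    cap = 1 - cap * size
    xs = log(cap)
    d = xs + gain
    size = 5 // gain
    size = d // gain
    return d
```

Transformed code:
def proc(xs):
    d = size <= d
    xs = cap + cap
    cap = 1 - cap * size
    xs = log(cap)
    d = xs + 62
    size = 5 // 62
    size = d // 62
    return d

d = xs + 62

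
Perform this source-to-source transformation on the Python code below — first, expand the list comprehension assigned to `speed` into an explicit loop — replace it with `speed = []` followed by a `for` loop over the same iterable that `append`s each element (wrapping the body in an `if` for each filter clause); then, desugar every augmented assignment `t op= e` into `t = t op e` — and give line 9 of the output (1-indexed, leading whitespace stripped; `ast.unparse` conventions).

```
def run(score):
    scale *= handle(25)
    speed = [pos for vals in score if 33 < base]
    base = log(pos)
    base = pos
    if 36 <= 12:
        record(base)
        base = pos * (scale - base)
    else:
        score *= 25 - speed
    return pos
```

if 36 <= 12:

Transformed code:
def run(score):
    scale = scale * handle(25)
    speed = []
    for vals in score:
        if 33 < base:
            speed.append(pos)
    base = log(pos)
    base = pos
    if 36 <= 12:
        record(base)
        base = pos * (scale - base)
    else:
        score = score * (25 - speed)
    return pos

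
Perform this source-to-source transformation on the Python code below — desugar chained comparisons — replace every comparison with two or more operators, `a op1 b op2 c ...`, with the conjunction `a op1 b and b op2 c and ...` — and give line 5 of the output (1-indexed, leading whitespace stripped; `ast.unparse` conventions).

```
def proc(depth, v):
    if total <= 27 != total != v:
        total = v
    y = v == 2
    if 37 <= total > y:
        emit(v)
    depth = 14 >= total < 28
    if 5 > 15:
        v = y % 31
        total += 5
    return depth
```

if 37 <= total and total > y:

Transformed code:
def proc(depth, v):
    if total <= 27 and 27 != total and (total != v):
        total = v
    y = v == 2
    if 37 <= total and total > y:
        emit(v)
    depth = 14 >= total and total < 28
    if 5 > 15:
        v = y % 31
        total += 5
    return depth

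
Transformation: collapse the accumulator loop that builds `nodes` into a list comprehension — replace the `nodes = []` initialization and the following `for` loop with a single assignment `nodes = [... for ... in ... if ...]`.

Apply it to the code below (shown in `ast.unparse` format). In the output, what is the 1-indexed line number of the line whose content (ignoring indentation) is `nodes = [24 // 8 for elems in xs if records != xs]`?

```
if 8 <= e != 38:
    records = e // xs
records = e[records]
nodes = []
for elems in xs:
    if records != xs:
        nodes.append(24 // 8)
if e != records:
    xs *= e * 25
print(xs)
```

Transformed code:
if 8 <= e != 38:
    records = e // xs
records = e[records]
nodes = [24 // 8 for elems in xs if records != xs]
if e != records:
    xs *= e * 25
print(xs)

4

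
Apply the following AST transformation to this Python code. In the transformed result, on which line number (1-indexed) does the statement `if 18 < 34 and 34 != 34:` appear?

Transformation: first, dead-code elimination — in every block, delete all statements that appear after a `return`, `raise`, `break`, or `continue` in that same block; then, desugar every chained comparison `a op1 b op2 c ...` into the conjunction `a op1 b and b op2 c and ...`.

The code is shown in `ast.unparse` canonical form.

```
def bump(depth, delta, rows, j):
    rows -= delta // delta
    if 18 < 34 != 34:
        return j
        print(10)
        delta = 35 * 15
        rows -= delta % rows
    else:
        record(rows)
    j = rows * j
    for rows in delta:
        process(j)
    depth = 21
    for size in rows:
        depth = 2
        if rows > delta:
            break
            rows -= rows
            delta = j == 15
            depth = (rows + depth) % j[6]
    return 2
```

Transformed code:
def bump(depth, delta, rows, j):
    rows -= delta // delta
    if 18 < 34 and 34 != 34:
        return j
    else:
        record(rows)
    j = rows * j
    for rows in delta:
        process(j)
    depth = 21
    for size in rows:
        depth = 2
        if rows > delta:
            break
    return 2

3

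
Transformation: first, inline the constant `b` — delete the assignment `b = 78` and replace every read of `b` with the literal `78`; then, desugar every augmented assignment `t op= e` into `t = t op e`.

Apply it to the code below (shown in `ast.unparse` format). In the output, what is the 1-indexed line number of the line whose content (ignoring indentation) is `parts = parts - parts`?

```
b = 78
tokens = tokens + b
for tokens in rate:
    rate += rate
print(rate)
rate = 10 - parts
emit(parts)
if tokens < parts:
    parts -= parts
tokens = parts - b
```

8

Transformed code:
tokens = tokens + 78
for tokens in rate:
    rate = rate + rate
print(rate)
rate = 10 - parts
emit(parts)
if tokens < parts:
    parts = parts - parts
tokens = parts - 78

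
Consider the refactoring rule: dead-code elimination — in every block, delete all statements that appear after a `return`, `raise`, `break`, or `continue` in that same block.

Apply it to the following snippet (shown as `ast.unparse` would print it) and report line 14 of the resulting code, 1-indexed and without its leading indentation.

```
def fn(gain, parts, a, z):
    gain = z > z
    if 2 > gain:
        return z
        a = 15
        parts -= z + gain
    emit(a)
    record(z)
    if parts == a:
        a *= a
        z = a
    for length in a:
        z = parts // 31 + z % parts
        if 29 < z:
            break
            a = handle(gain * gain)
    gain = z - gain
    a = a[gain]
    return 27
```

gain = z - gain

Transformed code:
def fn(gain, parts, a, z):
    gain = z > z
    if 2 > gain:
        return z
    emit(a)
    record(z)
    if parts == a:
        a *= a
        z = a
    for length in a:
        z = parts // 31 + z % parts
        if 29 < z:
            break
    gain = z - gain
    a = a[gain]
    return 27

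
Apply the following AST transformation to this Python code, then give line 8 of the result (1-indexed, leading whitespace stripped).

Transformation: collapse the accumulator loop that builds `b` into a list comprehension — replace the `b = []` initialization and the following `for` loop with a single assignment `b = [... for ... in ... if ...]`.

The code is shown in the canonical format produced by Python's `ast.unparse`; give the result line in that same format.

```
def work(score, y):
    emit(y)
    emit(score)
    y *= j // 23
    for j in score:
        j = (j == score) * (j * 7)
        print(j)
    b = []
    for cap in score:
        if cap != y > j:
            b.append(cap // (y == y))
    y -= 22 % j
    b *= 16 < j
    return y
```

b = [cap // (y == y) for cap in score if cap != y > j]

Transformed code:
def work(score, y):
    emit(y)
    emit(score)
    y *= j // 23
    for j in score:
        j = (j == score) * (j * 7)
        print(j)
    b = [cap // (y == y) for cap in score if cap != y > j]
    y -= 22 % j
    b *= 16 < j
    return y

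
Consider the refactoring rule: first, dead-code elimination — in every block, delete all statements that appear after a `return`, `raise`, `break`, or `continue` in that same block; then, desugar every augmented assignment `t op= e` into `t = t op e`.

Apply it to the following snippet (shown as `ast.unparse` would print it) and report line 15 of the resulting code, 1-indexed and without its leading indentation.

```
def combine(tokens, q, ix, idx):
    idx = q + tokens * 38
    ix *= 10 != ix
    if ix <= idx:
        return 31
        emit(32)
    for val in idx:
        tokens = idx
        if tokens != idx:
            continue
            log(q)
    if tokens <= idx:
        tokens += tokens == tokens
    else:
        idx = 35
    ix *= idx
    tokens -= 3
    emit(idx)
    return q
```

Transformed code:
def combine(tokens, q, ix, idx):
    idx = q + tokens * 38
    ix = ix * (10 != ix)
    if ix <= idx:
        return 31
    for val in idx:
        tokens = idx
        if tokens != idx:
            continue
    if tokens <= idx:
        tokens = tokens + (tokens == tokens)
    else:
        idx = 35
    ix = ix * idx
    tokens = tokens - 3
    emit(idx)
    return q

tokens = tokens - 3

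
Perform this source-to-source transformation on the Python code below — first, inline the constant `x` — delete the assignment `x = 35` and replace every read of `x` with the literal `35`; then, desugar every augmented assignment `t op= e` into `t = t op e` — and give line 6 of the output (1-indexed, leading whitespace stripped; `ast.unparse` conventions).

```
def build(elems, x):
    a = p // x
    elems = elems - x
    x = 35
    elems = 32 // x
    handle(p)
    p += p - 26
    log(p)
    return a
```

Transformed code:
def build(elems, x):
    a = p // 35
    elems = elems - 35
    elems = 32 // 35
    handle(p)
    p = p + (p - 26)
    log(p)
    return a

p = p + (p - 26)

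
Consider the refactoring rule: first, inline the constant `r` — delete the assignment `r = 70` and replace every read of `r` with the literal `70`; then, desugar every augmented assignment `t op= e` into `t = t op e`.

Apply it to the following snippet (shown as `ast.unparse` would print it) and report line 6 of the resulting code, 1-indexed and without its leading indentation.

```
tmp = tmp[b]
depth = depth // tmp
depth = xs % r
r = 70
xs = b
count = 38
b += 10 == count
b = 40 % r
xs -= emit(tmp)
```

Transformed code:
tmp = tmp[b]
depth = depth // tmp
depth = xs % 70
xs = b
count = 38
b = b + (10 == count)
b = 40 % 70
xs = xs - emit(tmp)

b = b + (10 == count)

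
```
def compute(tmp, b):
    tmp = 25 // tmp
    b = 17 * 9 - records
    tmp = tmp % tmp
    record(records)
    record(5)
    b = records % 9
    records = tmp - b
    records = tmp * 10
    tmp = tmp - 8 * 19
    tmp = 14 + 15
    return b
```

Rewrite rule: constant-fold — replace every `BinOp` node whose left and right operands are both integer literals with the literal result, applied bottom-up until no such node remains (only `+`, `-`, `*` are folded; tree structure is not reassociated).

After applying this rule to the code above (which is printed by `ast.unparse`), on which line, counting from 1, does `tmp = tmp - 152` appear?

10

Transformed code:
def compute(tmp, b):
    tmp = 25 // tmp
    b = 153 - records
    tmp = tmp % tmp
    record(records)
    record(5)
    b = records % 9
    records = tmp - b
    records = tmp * 10
    tmp = tmp - 152
    tmp = 29
    return b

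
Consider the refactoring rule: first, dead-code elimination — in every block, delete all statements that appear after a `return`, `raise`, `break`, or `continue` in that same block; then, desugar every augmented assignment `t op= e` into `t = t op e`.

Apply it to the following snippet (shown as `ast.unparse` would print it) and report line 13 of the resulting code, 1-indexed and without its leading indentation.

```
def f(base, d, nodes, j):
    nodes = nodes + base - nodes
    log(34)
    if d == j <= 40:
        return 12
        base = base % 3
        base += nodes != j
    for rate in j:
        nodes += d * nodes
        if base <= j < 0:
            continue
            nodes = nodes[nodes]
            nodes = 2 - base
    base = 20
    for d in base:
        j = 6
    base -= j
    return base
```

base = base - j

Transformed code:
def f(base, d, nodes, j):
    nodes = nodes + base - nodes
    log(34)
    if d == j <= 40:
        return 12
    for rate in j:
        nodes = nodes + d * nodes
        if base <= j < 0:
            continue
    base = 20
    for d in base:
        j = 6
    base = base - j
    return base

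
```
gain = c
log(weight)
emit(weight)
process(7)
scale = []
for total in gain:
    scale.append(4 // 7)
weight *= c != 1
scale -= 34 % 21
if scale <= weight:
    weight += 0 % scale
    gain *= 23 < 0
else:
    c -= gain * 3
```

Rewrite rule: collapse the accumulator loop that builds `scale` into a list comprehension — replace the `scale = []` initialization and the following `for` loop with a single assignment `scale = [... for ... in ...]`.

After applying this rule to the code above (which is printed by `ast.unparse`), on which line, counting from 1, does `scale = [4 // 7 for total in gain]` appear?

Transformed code:
gain = c
log(weight)
emit(weight)
process(7)
scale = [4 // 7 for total in gain]
weight *= c != 1
scale -= 34 % 21
if scale <= weight:
    weight += 0 % scale
    gain *= 23 < 0
else:
    c -= gain * 3

5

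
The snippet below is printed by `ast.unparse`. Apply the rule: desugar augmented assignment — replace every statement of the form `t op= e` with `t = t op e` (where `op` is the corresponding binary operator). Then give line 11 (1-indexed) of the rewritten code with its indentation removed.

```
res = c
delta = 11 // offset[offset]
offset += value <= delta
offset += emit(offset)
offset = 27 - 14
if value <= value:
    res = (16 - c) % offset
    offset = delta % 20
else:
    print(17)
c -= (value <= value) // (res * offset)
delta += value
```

c = c - (value <= value) // (res * offset)

Transformed code:
res = c
delta = 11 // offset[offset]
offset = offset + (value <= delta)
offset = offset + emit(offset)
offset = 27 - 14
if value <= value:
    res = (16 - c) % offset
    offset = delta % 20
else:
    print(17)
c = c - (value <= value) // (res * offset)
delta = delta + value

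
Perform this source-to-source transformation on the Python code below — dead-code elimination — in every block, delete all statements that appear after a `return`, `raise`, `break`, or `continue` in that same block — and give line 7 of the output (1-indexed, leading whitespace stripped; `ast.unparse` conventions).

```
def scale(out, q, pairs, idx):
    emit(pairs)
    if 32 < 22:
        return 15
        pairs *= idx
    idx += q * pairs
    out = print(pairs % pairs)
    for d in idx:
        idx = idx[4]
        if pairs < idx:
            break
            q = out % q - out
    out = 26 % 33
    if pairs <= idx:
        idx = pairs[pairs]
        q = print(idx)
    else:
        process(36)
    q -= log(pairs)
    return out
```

Transformed code:
def scale(out, q, pairs, idx):
    emit(pairs)
    if 32 < 22:
        return 15
    idx += q * pairs
    out = print(pairs % pairs)
    for d in idx:
        idx = idx[4]
        if pairs < idx:
            break
    out = 26 % 33
    if pairs <= idx:
        idx = pairs[pairs]
        q = print(idx)
    else:
        process(36)
    q -= log(pairs)
    return out

for d in idx:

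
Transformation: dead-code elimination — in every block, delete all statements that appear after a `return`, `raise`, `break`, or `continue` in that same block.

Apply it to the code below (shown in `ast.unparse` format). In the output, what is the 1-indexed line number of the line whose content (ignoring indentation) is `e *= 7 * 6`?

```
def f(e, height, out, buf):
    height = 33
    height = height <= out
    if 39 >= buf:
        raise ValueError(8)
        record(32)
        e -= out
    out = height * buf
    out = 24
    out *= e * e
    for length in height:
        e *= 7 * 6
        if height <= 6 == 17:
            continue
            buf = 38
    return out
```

Transformed code:
def f(e, height, out, buf):
    height = 33
    height = height <= out
    if 39 >= buf:
        raise ValueError(8)
    out = height * buf
    out = 24
    out *= e * e
    for length in height:
        e *= 7 * 6
        if height <= 6 == 17:
            continue
    return out

10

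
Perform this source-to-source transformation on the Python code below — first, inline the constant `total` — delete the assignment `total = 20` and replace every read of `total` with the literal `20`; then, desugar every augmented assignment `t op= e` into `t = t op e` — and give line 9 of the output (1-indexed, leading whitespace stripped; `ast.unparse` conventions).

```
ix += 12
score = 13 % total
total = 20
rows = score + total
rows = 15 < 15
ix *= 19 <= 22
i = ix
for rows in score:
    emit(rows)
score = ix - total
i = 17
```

score = ix - 20

Transformed code:
ix = ix + 12
score = 13 % 20
rows = score + 20
rows = 15 < 15
ix = ix * (19 <= 22)
i = ix
for rows in score:
    emit(rows)
score = ix - 20
i = 17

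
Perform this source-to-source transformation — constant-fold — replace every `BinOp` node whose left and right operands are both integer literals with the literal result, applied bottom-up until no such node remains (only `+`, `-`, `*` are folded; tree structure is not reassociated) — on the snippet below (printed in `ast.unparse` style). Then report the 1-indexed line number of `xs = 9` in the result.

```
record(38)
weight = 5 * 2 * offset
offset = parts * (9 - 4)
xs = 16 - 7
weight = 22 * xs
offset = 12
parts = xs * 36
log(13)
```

4

Transformed code:
record(38)
weight = 10 * offset
offset = parts * 5
xs = 9
weight = 22 * xs
offset = 12
parts = xs * 36
log(13)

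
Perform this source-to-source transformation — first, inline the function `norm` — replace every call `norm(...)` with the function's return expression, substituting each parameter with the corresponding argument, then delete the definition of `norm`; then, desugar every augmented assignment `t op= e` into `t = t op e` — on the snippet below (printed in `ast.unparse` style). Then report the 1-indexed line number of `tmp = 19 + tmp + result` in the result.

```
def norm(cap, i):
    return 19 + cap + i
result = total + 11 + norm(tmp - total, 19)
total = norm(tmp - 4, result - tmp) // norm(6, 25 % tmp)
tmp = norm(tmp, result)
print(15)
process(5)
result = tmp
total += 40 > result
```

3

Transformed code:
result = total + 11 + (19 + (tmp - total) + 19)
total = (19 + (tmp - 4) + (result - tmp)) // (19 + 6 + 25 % tmp)
tmp = 19 + tmp + result
print(15)
process(5)
result = tmp
total = total + (40 > result)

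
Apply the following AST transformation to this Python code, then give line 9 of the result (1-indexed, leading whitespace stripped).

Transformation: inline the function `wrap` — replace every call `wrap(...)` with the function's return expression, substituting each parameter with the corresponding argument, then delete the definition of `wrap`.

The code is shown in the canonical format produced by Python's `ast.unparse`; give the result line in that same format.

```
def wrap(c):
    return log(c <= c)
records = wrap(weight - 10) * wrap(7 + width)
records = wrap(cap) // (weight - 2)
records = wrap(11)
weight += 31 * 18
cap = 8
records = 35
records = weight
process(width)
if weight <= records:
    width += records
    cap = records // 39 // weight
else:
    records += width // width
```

if weight <= records:

Transformed code:
records = log(weight - 10 <= weight - 10) * log(7 + width <= 7 + width)
records = log(cap <= cap) // (weight - 2)
records = log(11 <= 11)
weight += 31 * 18
cap = 8
records = 35
records = weight
process(width)
if weight <= records:
    width += records
    cap = records // 39 // weight
else:
    records += width // width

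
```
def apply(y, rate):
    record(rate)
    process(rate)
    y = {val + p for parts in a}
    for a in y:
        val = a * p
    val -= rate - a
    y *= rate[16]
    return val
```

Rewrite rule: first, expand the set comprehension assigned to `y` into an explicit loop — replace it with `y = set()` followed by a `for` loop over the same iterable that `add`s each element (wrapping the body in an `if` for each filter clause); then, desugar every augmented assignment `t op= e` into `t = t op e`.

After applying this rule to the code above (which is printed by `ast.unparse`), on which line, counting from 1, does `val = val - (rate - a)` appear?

Transformed code:
def apply(y, rate):
    record(rate)
    process(rate)
    y = set()
    for parts in a:
        y.add(val + p)
    for a in y:
        val = a * p
    val = val - (rate - a)
    y = y * rate[16]
    return val

9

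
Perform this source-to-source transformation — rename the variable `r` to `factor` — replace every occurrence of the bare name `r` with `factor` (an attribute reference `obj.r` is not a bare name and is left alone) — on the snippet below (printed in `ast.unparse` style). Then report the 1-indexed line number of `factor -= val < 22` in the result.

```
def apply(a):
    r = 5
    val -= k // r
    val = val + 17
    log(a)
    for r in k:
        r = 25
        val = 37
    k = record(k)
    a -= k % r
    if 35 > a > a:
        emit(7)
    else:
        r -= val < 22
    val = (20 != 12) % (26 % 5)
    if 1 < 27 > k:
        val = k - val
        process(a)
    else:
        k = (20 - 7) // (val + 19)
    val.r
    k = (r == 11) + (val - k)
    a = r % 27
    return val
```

14

Transformed code:
def apply(a):
    factor = 5
    val -= k // factor
    val = val + 17
    log(a)
    for factor in k:
        factor = 25
        val = 37
    k = record(k)
    a -= k % factor
    if 35 > a > a:
        emit(7)
    else:
        factor -= val < 22
    val = (20 != 12) % (26 % 5)
    if 1 < 27 > k:
        val = k - val
        process(a)
    else:
        k = (20 - 7) // (val + 19)
    val.r
    k = (factor == 11) + (val - k)
    a = factor % 27
    return val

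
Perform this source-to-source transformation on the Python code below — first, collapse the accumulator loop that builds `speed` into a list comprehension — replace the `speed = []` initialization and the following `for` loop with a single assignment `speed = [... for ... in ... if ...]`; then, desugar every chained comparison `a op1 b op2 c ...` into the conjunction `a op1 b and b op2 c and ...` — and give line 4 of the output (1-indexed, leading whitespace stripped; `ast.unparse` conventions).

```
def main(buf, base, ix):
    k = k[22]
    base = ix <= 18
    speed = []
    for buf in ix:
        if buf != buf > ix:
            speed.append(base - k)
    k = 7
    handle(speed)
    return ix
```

speed = [base - k for buf in ix if buf != buf and buf > ix]

Transformed code:
def main(buf, base, ix):
    k = k[22]
    base = ix <= 18
    speed = [base - k for buf in ix if buf != buf and buf > ix]
    k = 7
    handle(speed)
    return ix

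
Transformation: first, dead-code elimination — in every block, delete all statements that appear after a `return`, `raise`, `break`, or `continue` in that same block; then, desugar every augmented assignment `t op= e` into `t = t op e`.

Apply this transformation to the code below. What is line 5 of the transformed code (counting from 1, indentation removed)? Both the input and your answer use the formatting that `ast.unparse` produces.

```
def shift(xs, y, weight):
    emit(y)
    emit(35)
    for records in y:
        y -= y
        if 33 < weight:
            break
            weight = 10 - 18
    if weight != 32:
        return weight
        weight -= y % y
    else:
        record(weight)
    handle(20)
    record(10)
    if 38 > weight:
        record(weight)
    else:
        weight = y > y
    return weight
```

Transformed code:
def shift(xs, y, weight):
    emit(y)
    emit(35)
    for records in y:
        y = y - y
        if 33 < weight:
            break
    if weight != 32:
        return weight
    else:
        record(weight)
    handle(20)
    record(10)
    if 38 > weight:
        record(weight)
    else:
        weight = y > y
    return weight

y = y - y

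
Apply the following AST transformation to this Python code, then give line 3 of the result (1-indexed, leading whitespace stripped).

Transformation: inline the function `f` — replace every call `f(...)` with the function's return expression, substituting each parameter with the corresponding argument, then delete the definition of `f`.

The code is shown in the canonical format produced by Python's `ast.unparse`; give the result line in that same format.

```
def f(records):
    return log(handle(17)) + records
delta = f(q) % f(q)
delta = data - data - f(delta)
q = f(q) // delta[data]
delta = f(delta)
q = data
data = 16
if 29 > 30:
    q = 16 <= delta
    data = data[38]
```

Transformed code:
delta = (log(handle(17)) + q) % (log(handle(17)) + q)
delta = data - data - (log(handle(17)) + delta)
q = (log(handle(17)) + q) // delta[data]
delta = log(handle(17)) + delta
q = data
data = 16
if 29 > 30:
    q = 16 <= delta
    data = data[38]

q = (log(handle(17)) + q) // delta[data]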